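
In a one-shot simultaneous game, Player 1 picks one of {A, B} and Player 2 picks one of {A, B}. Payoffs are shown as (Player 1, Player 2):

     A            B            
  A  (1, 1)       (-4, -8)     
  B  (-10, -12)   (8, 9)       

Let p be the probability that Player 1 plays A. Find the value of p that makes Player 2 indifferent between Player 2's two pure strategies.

In a mixed equilibrium Player 2 is indifferent between A and B; this condition fixes p.
  Player 2's expected payoff from A: p·1 + (1−p)·(-12) = 13p - 12
  Player 2's expected payoff from B: p·(-8) + (1−p)·9 = -17p + 9
  13p - 12 = -17p + 9  ⇒  30p = 21  ⇒  p = 7/10.

p = 7/10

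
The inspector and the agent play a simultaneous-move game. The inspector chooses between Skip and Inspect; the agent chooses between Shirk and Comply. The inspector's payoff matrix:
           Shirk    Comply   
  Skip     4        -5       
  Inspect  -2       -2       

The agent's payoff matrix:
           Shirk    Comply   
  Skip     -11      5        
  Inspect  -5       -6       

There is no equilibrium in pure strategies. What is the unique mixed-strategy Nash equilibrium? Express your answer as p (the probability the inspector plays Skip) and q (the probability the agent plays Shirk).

The inspector's mix must leave the agent indifferent between Shirk and Comply.
  the agent's payoff to Shirk: p·(-11) + (1−p)·(-5) = -6p - 5
  the agent's payoff to Comply: p·5 + (1−p)·(-6) = 11p - 6
  -6p - 5 = 11p - 6  ⇒  -17p = -1  ⇒  p = 1/17.
For the inspector to be willing to mix, the inspector must be indifferent between Skip and Inspect, which pins down the agent's mix.
  the inspector's payoff from Skip: q·4 + (1−q)·(-5) = 9q - 5
  the inspector's payoff from Inspect: q·(-2) + (1−q)·(-2) = -2
  9q - 5 = -2  ⇒  9q = 3  ⇒  q = 1/3.

p = 1/17, q = 1/3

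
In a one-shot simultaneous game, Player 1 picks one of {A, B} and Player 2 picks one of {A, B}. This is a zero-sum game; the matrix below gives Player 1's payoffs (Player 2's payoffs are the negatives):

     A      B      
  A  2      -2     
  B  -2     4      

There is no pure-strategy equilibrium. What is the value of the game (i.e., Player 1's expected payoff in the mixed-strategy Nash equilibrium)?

In a mixed equilibrium Player 1 is indifferent between A and B; this condition fixes q.
  Player 1's expected payoff from A: q·2 + (1−q)·(-2) = 4q - 2
  Player 1's expected payoff from B: q·(-2) + (1−q)·4 = -6q + 4
  4q - 2 = -6q + 4  ⇒  10q = 6  ⇒  q = 3/5.
The value is Player 1's expected payoff against this mix (using A): (3/5)·2 + (2/5)·(-2) = 2/5.

v = 2/5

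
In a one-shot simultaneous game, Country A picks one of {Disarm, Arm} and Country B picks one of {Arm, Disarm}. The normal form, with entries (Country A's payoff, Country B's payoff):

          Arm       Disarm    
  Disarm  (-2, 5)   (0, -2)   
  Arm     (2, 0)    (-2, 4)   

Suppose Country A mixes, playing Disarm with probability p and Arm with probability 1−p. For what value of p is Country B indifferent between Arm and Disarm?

p = 4/11

Set Country B's expected payoff from Arm equal to that from Disarm:
  Country B's expected payoff from Arm: p·5 + (1−p)·0 = 5p
  Country B's expected payoff from Disarm: p·(-2) + (1−p)·4 = -6p + 4
  5p = -6p + 4  ⇒  11p = 4  ⇒  p = 4/11.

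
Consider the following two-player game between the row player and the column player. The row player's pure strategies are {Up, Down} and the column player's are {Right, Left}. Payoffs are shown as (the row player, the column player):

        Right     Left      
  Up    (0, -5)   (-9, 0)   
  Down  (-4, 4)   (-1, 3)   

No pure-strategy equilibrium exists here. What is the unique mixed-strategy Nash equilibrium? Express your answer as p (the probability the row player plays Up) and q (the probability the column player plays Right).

In a mixed equilibrium the column player is indifferent between Right and Left; this condition fixes p.
  the column player's payoff to Right: p·(-5) + (1−p)·4 = -9p + 4
  the column player's payoff to Left: p·0 + (1−p)·3 = -3p + 3
  -9p + 4 = -3p + 3  ⇒  -6p = -1  ⇒  p = 1/6.
The row player's indifference between Up and Down determines the column player's mixing probability q:
  the row player's payoff to Up: q·0 + (1−q)·(-9) = 9q - 9
  the row player's payoff to Down: q·(-4) + (1−q)·(-1) = -3q - 1
  9q - 9 = -3q - 1  ⇒  12q = 8  ⇒  q = 2/3.

p = 1/6, q = 2/3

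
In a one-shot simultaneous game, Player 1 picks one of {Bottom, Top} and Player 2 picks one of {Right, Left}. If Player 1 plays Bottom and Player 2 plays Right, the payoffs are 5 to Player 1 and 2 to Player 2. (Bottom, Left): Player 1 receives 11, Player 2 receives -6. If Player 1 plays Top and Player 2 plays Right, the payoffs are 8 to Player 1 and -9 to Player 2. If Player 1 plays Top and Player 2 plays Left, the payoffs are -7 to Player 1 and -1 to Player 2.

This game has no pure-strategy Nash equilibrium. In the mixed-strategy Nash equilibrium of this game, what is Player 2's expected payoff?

-7/2

Player 1's mix must leave Player 2 indifferent between Right and Left.
  Player 2's payoff to Right: p·2 + (1−p)·(-9) = 11p - 9
  Player 2's payoff to Left: p·(-6) + (1−p)·(-1) = -5p - 1
  11p - 9 = -5p - 1  ⇒  16p = 8  ⇒  p = 1/2.
At equilibrium Player 2 is indifferent across columns, so Player 2's payoff equals the payoff from Right: (1/2)·2 + (1/2)·(-9) = -7/2.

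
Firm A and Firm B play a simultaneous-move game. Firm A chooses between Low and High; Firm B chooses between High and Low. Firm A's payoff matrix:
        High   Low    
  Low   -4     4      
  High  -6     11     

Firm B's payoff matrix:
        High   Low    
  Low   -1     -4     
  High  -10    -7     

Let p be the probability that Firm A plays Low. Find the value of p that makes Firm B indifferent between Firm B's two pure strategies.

For Firm B to be willing to mix, Firm B must be indifferent between High and Low, which pins down Firm A's mix.
  Firm B's expected payoff from High: p·(-1) + (1−p)·(-10) = 9p - 10
  Firm B's expected payoff from Low: p·(-4) + (1−p)·(-7) = 3p - 7
  9p - 10 = 3p - 7  ⇒  6p = 3  ⇒  p = 1/2.

p = 1/2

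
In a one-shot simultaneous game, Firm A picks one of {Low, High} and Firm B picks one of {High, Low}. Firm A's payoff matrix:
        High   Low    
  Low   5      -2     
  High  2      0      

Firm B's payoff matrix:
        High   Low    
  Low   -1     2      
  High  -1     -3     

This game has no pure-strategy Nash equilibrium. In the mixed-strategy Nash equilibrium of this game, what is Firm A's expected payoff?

4/5

Set Firm A's expected payoff from Low equal to that from High:
  Firm A's payoff from Low: q·5 + (1−q)·(-2) = 7q - 2
  Firm A's payoff from High: q·2 + (1−q)·0 = 2q
  7q - 2 = 2q  ⇒  5q = 2  ⇒  q = 2/5.
At equilibrium Firm A is indifferent across rows, so Firm A's payoff equals the payoff from Low: (2/5)·5 + (3/5)·(-2) = 4/5.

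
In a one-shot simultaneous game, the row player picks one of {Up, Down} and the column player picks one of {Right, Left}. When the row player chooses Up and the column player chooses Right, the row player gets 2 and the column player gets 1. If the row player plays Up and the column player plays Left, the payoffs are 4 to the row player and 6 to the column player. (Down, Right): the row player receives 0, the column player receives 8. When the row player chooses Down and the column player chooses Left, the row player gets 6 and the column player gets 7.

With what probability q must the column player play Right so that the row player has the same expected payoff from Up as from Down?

The row player's indifference between Up and Down determines the column player's mixing probability q:
  the row player's payoff from Up: q·2 + (1−q)·4 = -2q + 4
  the row player's payoff from Down: q·0 + (1−q)·6 = -6q + 6
  -2q + 4 = -6q + 6  ⇒  4q = 2  ⇒  q = 1/2.

q = 1/2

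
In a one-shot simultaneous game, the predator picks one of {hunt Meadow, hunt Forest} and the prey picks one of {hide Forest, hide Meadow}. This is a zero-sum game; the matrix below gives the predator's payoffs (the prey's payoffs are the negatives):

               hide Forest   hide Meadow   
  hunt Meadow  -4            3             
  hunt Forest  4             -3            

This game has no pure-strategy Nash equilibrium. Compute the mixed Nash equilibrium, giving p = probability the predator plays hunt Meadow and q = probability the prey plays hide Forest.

p = 1/2, q = 3/7

The predator's mix must leave the prey indifferent between hide Forest and hide Meadow.
  the prey's expected payoff from hide Forest: p·4 + (1−p)·(-4) = 8p - 4
  the prey's expected payoff from hide Meadow: p·(-3) + (1−p)·3 = -6p + 3
  8p - 4 = -6p + 3  ⇒  14p = 7  ⇒  p = 1/2.
For the predator to be willing to mix, the predator must be indifferent between hunt Meadow and hunt Forest, which pins down the prey's mix.
  the predator's expected payoff from hunt Meadow: q·(-4) + (1−q)·3 = -7q + 3
  the predator's expected payoff from hunt Forest: q·4 + (1−q)·(-3) = 7q - 3
  -7q + 3 = 7q - 3  ⇒  -14q = -6  ⇒  q = 3/7.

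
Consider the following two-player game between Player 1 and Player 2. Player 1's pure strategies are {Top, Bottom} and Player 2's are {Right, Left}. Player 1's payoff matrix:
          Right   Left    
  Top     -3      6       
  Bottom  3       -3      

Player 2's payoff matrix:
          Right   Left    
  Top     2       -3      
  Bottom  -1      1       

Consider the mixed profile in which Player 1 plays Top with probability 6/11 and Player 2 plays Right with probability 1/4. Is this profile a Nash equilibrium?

No

Given Player 1's mix p = 6/11, Player 2's payoff from Right is 7/11 but from Left is -13/11. Player 2 strictly prefers Right, so Player 2 would not mix.
So the proposed profile is not a Nash equilibrium.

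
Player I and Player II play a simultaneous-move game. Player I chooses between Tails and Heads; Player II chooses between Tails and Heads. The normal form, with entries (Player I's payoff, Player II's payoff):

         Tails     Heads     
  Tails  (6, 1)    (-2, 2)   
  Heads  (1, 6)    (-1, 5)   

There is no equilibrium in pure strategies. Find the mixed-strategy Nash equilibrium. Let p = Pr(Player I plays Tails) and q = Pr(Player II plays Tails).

p = 1/2, q = 1/6

Set Player II's expected payoff from Tails equal to that from Heads:
  Player II's expected payoff from Tails: p·1 + (1−p)·6 = -5p + 6
  Player II's expected payoff from Heads: p·2 + (1−p)·5 = -3p + 5
  -5p + 6 = -3p + 5  ⇒  -2p = -1  ⇒  p = 1/2.
In a mixed equilibrium Player I is indifferent between Tails and Heads; this condition fixes q.
  Player I's payoff to Tails: q·6 + (1−q)·(-2) = 8q - 2
  Player I's payoff to Heads: q·1 + (1−q)·(-1) = 2q - 1
  8q - 2 = 2q - 1  ⇒  6q = 1  ⇒  q = 1/6.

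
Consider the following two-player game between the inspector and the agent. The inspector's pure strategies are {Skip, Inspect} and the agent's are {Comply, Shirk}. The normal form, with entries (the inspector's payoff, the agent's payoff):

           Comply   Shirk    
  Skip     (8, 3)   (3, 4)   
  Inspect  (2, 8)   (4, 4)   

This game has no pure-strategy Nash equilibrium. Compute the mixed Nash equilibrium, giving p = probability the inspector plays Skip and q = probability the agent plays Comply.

p = 4/5, q = 1/7

The agent's indifference between Comply and Shirk determines the inspector's mixing probability p:
  the agent's payoff to Comply: p·3 + (1−p)·8 = -5p + 8
  the agent's payoff to Shirk: p·4 + (1−p)·4 = 4
  -5p + 8 = 4  ⇒  -5p = -4  ⇒  p = 4/5.
Set the inspector's expected payoff from Skip equal to that from Inspect:
  the inspector's expected payoff from Skip: q·8 + (1−q)·3 = 5q + 3
  the inspector's expected payoff from Inspect: q·2 + (1−q)·4 = -2q + 4
  5q + 3 = -2q + 4  ⇒  7q = 1  ⇒  q = 1/7.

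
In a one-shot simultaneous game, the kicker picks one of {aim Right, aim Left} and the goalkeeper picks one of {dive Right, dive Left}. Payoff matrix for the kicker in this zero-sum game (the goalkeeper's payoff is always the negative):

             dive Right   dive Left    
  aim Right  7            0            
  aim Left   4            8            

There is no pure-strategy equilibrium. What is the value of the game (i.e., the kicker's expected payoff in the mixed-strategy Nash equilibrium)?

v = 56/11

Set the kicker's expected payoff from aim Right equal to that from aim Left:
  the kicker's payoff from aim Right: q·7 + (1−q)·0 = 7q
  the kicker's payoff from aim Left: q·4 + (1−q)·8 = -4q + 8
  7q = -4q + 8  ⇒  11q = 8  ⇒  q = 8/11.
The value is the kicker's expected payoff against this mix (using aim Right): (8/11)·7 + (3/11)·0 = 56/11.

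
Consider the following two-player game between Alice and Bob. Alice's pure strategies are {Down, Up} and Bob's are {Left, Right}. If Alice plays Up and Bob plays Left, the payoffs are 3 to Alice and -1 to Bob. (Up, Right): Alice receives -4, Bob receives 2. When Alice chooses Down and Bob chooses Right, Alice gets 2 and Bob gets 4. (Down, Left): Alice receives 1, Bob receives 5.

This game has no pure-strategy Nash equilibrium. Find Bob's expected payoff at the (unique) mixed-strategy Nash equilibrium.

7/2

Set Bob's expected payoff from Left equal to that from Right:
  Bob's payoff to Left: p·5 + (1−p)·(-1) = 6p - 1
  Bob's payoff to Right: p·4 + (1−p)·2 = 2p + 2
  6p - 1 = 2p + 2  ⇒  4p = 3  ⇒  p = 3/4.
At equilibrium Bob is indifferent across columns, so Bob's payoff equals the payoff from Left: (3/4)·5 + (1/4)·(-1) = 7/2.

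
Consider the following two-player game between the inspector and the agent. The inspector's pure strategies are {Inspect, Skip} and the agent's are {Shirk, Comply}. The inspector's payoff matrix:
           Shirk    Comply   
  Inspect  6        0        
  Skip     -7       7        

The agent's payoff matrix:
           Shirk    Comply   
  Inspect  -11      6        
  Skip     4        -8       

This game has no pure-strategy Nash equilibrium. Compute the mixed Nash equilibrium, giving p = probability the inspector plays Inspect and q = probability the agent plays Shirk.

p = 12/29, q = 7/20

The inspector's mix must leave the agent indifferent between Shirk and Comply.
  the agent's expected payoff from Shirk: p·(-11) + (1−p)·4 = -15p + 4
  the agent's expected payoff from Comply: p·6 + (1−p)·(-8) = 14p - 8
  -15p + 4 = 14p - 8  ⇒  -29p = -12  ⇒  p = 12/29.
In a mixed equilibrium the inspector is indifferent between Inspect and Skip; this condition fixes q.
  the inspector's payoff from Inspect: q·6 + (1−q)·0 = 6q
  the inspector's payoff from Skip: q·(-7) + (1−q)·7 = -14q + 7
  6q = -14q + 7  ⇒  20q = 7  ⇒  q = 7/20.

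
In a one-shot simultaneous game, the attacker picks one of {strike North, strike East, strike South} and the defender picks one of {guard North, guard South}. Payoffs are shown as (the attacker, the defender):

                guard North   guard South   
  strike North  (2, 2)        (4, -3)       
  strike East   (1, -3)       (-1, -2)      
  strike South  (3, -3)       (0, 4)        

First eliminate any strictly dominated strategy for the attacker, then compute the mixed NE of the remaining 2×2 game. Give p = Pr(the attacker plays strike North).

p = 7/12

The attacker's strategy strike East is strictly dominated by strike South: 3 > 1 and 0 > -1. Eliminate strike East.
The defender's indifference between guard North and guard South determines the attacker's mixing probability p:
  the defender's payoff to guard North: p·2 + (1−p)·(-3) = 5p - 3
  the defender's payoff to guard South: p·(-3) + (1−p)·4 = -7p + 4
  5p - 3 = -7p + 4  ⇒  12p = 7  ⇒  p = 7/12.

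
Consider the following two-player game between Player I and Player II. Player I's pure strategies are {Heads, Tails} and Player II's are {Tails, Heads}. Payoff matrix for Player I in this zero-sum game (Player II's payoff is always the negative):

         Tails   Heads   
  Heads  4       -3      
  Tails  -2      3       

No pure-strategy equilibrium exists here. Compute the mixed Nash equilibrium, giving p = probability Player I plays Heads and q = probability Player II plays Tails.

p = 5/12, q = 1/2

Player II's indifference between Tails and Heads determines Player I's mixing probability p:
  Player II's expected payoff from Tails: p·(-4) + (1−p)·2 = -6p + 2
  Player II's expected payoff from Heads: p·3 + (1−p)·(-3) = 6p - 3
  -6p + 2 = 6p - 3  ⇒  -12p = -5  ⇒  p = 5/12.
In a mixed equilibrium Player I is indifferent between Heads and Tails; this condition fixes q.
  Player I's payoff to Heads: q·4 + (1−q)·(-3) = 7q - 3
  Player I's payoff to Tails: q·(-2) + (1−q)·3 = -5q + 3
  7q - 3 = -5q + 3  ⇒  12q = 6  ⇒  q = 1/2.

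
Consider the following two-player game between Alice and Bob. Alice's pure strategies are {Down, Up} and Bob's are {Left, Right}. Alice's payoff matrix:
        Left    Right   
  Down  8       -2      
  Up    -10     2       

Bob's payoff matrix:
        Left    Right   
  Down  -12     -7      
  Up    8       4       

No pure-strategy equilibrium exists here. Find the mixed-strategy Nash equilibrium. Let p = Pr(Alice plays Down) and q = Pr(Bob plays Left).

p = 4/9, q = 2/11

In a mixed equilibrium Bob is indifferent between Left and Right; this condition fixes p.
  Bob's payoff to Left: p·(-12) + (1−p)·8 = -20p + 8
  Bob's payoff to Right: p·(-7) + (1−p)·4 = -11p + 4
  -20p + 8 = -11p + 4  ⇒  -9p = -4  ⇒  p = 4/9.
Bob's mix must leave Alice indifferent between Down and Up.
  Alice's payoff from Down: q·8 + (1−q)·(-2) = 10q - 2
  Alice's payoff from Up: q·(-10) + (1−q)·2 = -12q + 2
  10q - 2 = -12q + 2  ⇒  22q = 4  ⇒  q = 2/11.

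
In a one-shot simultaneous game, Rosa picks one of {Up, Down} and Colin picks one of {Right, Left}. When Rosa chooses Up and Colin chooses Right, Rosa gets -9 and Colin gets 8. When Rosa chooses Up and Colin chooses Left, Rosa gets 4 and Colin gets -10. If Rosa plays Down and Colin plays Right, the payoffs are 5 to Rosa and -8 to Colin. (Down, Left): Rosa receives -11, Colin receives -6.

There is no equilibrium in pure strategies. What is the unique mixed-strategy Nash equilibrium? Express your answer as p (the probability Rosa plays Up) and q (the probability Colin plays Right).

p = 1/10, q = 15/29

For Colin to be willing to mix, Colin must be indifferent between Right and Left, which pins down Rosa's mix.
  Colin's payoff to Right: p·8 + (1−p)·(-8) = 16p - 8
  Colin's payoff to Left: p·(-10) + (1−p)·(-6) = -4p - 6
  16p - 8 = -4p - 6  ⇒  20p = 2  ⇒  p = 1/10.
Colin's mix must leave Rosa indifferent between Up and Down.
  Rosa's payoff to Up: q·(-9) + (1−q)·4 = -13q + 4
  Rosa's payoff to Down: q·5 + (1−q)·(-11) = 16q - 11
  -13q + 4 = 16q - 11  ⇒  -29q = -15  ⇒  q = 15/29.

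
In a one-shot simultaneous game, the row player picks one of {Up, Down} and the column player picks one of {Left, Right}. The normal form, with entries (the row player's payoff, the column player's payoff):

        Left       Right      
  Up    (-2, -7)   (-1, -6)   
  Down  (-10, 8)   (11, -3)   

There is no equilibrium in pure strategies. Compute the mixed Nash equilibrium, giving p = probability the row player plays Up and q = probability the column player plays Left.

p = 11/12, q = 3/5

For the column player to be willing to mix, the column player must be indifferent between Left and Right, which pins down the row player's mix.
  the column player's expected payoff from Left: p·(-7) + (1−p)·8 = -15p + 8
  the column player's expected payoff from Right: p·(-6) + (1−p)·(-3) = -3p - 3
  -15p + 8 = -3p - 3  ⇒  -12p = -11  ⇒  p = 11/12.
In a mixed equilibrium the row player is indifferent between Up and Down; this condition fixes q.
  the row player's payoff from Up: q·(-2) + (1−q)·(-1) = -q - 1
  the row player's payoff from Down: q·(-10) + (1−q)·11 = -21q + 11
  -q - 1 = -21q + 11  ⇒  20q = 12  ⇒  q = 3/5.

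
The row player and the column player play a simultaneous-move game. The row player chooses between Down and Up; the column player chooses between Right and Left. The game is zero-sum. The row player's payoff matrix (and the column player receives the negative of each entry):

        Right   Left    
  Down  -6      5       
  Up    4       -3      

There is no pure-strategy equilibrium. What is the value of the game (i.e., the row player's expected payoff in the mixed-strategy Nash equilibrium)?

Set the row player's expected payoff from Down equal to that from Up:
  the row player's payoff from Down: q·(-6) + (1−q)·5 = -11q + 5
  the row player's payoff from Up: q·4 + (1−q)·(-3) = 7q - 3
  -11q + 5 = 7q - 3  ⇒  -18q = -8  ⇒  q = 4/9.
The value is the row player's expected payoff against this mix (using Down): (4/9)·(-6) + (5/9)·5 = 1/9.

v = 1/9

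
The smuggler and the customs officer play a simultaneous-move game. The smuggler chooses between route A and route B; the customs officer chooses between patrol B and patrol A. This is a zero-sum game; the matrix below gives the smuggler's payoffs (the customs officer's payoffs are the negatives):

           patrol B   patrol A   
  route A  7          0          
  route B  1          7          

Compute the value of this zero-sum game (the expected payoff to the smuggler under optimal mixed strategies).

For the smuggler to be willing to mix, the smuggler must be indifferent between route A and route B, which pins down the customs officer's mix.
  the smuggler's payoff from route A: q·7 + (1−q)·0 = 7q
  the smuggler's payoff from route B: q·1 + (1−q)·7 = -6q + 7
  7q = -6q + 7  ⇒  13q = 7  ⇒  q = 7/13.
The value is the smuggler's expected payoff against this mix (using route A): (7/13)·7 + (6/13)·0 = 49/13.

v = 49/13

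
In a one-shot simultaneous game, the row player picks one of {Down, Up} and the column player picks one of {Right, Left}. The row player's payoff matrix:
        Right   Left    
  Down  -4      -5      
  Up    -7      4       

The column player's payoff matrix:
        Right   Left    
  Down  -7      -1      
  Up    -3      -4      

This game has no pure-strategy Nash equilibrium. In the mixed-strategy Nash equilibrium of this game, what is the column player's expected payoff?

-25/7

The column player's indifference between Right and Left determines the row player's mixing probability p:
  the column player's expected payoff from Right: p·(-7) + (1−p)·(-3) = -4p - 3
  the column player's expected payoff from Left: p·(-1) + (1−p)·(-4) = 3p - 4
  -4p - 3 = 3p - 4  ⇒  -7p = -1  ⇒  p = 1/7.
At equilibrium the column player is indifferent across columns, so the column player's payoff equals the payoff from Right: (1/7)·(-7) + (6/7)·(-3) = -25/7.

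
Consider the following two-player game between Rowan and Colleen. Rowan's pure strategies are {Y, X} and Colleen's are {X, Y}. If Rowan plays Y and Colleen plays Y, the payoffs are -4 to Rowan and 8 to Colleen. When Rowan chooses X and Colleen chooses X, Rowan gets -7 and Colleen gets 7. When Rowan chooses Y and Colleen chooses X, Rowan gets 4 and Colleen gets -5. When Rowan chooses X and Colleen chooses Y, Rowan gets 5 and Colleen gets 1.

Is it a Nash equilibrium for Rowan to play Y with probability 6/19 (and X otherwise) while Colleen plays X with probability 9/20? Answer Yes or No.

Yes

Check Colleen's indifference given Rowan's mix p = 6/19:
  payoff from X = 61/19; payoff from Y = 61/19 — equal.
Check Rowan's indifference given Colleen's mix q = 9/20:
  payoff from Y = -2/5; payoff from X = -2/5 — equal.
Both players are indifferent, so neither can profitably deviate.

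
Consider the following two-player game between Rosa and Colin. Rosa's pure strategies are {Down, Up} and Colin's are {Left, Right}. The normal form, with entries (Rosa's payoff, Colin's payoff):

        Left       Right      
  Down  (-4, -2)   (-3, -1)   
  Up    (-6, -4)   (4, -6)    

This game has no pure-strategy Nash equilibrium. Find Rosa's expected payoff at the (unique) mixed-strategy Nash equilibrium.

-34/9

Set Rosa's expected payoff from Down equal to that from Up:
  Rosa's payoff from Down: q·(-4) + (1−q)·(-3) = -q - 3
  Rosa's payoff from Up: q·(-6) + (1−q)·4 = -10q + 4
  -q - 3 = -10q + 4  ⇒  9q = 7  ⇒  q = 7/9.
At equilibrium Rosa is indifferent across rows, so Rosa's payoff equals the payoff from Down: (7/9)·(-4) + (2/9)·(-3) = -34/9.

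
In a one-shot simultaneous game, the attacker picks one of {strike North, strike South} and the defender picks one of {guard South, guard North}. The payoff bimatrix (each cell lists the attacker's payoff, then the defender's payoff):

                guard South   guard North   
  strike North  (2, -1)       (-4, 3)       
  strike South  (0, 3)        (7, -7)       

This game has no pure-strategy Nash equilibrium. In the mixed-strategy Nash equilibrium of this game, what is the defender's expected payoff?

1/7

Set the defender's expected payoff from guard South equal to that from guard North:
  the defender's payoff to guard South: p·(-1) + (1−p)·3 = -4p + 3
  the defender's payoff to guard North: p·3 + (1−p)·(-7) = 10p - 7
  -4p + 3 = 10p - 7  ⇒  -14p = -10  ⇒  p = 5/7.
At equilibrium the defender is indifferent across columns, so the defender's payoff equals the payoff from guard South: (5/7)·(-1) + (2/7)·3 = 1/7.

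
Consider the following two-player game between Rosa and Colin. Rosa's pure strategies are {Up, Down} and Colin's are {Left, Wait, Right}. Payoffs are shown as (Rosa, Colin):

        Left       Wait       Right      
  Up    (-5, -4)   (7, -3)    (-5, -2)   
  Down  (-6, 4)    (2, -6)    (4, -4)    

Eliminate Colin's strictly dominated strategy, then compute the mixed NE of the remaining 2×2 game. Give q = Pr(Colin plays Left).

q = 9/10

Colin's strategy Wait is strictly dominated by Right: -2 > -3 and -4 > -6. Eliminate Wait.
Rosa's indifference between Up and Down determines Colin's mixing probability q:
  Rosa's payoff from Up: q·(-5) + (1−q)·(-5) = -5
  Rosa's payoff from Down: q·(-6) + (1−q)·4 = -10q + 4
  -5 = -10q + 4  ⇒  10q = 9  ⇒  q = 9/10.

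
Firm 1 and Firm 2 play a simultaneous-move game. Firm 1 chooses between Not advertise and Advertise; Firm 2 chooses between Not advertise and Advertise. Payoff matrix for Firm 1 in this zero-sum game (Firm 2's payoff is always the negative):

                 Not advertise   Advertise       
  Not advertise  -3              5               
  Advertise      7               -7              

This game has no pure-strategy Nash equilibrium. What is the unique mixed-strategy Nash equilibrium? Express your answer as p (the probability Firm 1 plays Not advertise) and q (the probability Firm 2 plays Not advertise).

For Firm 2 to be willing to mix, Firm 2 must be indifferent between Not advertise and Advertise, which pins down Firm 1's mix.
  Firm 2's expected payoff from Not advertise: p·3 + (1−p)·(-7) = 10p - 7
  Firm 2's expected payoff from Advertise: p·(-5) + (1−p)·7 = -12p + 7
  10p - 7 = -12p + 7  ⇒  22p = 14  ⇒  p = 7/11.
For Firm 1 to be willing to mix, Firm 1 must be indifferent between Not advertise and Advertise, which pins down Firm 2's mix.
  Firm 1's payoff from Not advertise: q·(-3) + (1−q)·5 = -8q + 5
  Firm 1's payoff from Advertise: q·7 + (1−q)·(-7) = 14q - 7
  -8q + 5 = 14q - 7  ⇒  -22q = -12  ⇒  q = 6/11.

p = 7/11, q = 6/11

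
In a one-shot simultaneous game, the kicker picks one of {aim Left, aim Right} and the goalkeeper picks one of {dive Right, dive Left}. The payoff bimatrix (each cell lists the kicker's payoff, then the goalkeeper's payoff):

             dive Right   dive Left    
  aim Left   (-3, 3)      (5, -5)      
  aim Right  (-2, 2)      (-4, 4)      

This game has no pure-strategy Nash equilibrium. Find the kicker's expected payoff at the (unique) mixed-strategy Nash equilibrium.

-11/5

In a mixed equilibrium the kicker is indifferent between aim Left and aim Right; this condition fixes q.
  the kicker's expected payoff from aim Left: q·(-3) + (1−q)·5 = -8q + 5
  the kicker's expected payoff from aim Right: q·(-2) + (1−q)·(-4) = 2q - 4
  -8q + 5 = 2q - 4  ⇒  -10q = -9  ⇒  q = 9/10.
At equilibrium the kicker is indifferent across rows, so the kicker's payoff equals the payoff from aim Left: (9/10)·(-3) + (1/10)·5 = -11/5.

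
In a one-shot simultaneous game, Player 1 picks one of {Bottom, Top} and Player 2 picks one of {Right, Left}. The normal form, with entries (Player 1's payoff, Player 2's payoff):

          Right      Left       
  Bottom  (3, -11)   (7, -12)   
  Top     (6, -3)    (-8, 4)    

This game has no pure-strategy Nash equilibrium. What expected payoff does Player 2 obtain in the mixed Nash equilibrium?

-10

Player 1's mix must leave Player 2 indifferent between Right and Left.
  Player 2's payoff to Right: p·(-11) + (1−p)·(-3) = -8p - 3
  Player 2's payoff to Left: p·(-12) + (1−p)·4 = -16p + 4
  -8p - 3 = -16p + 4  ⇒  8p = 7  ⇒  p = 7/8.
At equilibrium Player 2 is indifferent across columns, so Player 2's payoff equals the payoff from Right: (7/8)·(-11) + (1/8)·(-3) = -10.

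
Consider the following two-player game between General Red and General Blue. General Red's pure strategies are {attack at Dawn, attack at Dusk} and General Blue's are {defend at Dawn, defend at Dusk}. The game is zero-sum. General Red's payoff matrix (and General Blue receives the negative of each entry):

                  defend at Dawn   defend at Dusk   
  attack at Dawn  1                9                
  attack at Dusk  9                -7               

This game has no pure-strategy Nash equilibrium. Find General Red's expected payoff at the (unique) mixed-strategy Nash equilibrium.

For General Red to be willing to mix, General Red must be indifferent between attack at Dawn and attack at Dusk, which pins down General Blue's mix.
  General Red's expected payoff from attack at Dawn: q·1 + (1−q)·9 = -8q + 9
  General Red's expected payoff from attack at Dusk: q·9 + (1−q)·(-7) = 16q - 7
  -8q + 9 = 16q - 7  ⇒  -24q = -16  ⇒  q = 2/3.
At equilibrium General Red is indifferent across rows, so General Red's payoff equals the payoff from attack at Dawn: (2/3)·1 + (1/3)·9 = 11/3.

11/3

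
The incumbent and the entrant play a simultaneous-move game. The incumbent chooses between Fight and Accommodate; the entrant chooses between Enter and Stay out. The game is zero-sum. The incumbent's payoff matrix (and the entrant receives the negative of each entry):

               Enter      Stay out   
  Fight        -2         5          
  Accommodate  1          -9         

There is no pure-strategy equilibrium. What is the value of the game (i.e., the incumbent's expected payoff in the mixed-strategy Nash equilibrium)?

v = -13/17

In a mixed equilibrium the incumbent is indifferent between Fight and Accommodate; this condition fixes q.
  the incumbent's expected payoff from Fight: q·(-2) + (1−q)·5 = -7q + 5
  the incumbent's expected payoff from Accommodate: q·1 + (1−q)·(-9) = 10q - 9
  -7q + 5 = 10q - 9  ⇒  -17q = -14  ⇒  q = 14/17.
The value is the incumbent's expected payoff against this mix (using Fight): (14/17)·(-2) + (3/17)·5 = -13/17.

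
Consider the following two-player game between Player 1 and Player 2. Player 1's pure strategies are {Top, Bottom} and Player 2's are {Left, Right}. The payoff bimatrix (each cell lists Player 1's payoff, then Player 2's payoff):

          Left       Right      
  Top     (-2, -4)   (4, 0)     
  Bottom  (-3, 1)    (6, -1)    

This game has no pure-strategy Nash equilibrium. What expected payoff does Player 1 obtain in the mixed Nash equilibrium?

0

For Player 1 to be willing to mix, Player 1 must be indifferent between Top and Bottom, which pins down Player 2's mix.
  Player 1's payoff from Top: q·(-2) + (1−q)·4 = -6q + 4
  Player 1's payoff from Bottom: q·(-3) + (1−q)·6 = -9q + 6
  -6q + 4 = -9q + 6  ⇒  3q = 2  ⇒  q = 2/3.
At equilibrium Player 1 is indifferent across rows, so Player 1's payoff equals the payoff from Top: (2/3)·(-2) + (1/3)·4 = 0.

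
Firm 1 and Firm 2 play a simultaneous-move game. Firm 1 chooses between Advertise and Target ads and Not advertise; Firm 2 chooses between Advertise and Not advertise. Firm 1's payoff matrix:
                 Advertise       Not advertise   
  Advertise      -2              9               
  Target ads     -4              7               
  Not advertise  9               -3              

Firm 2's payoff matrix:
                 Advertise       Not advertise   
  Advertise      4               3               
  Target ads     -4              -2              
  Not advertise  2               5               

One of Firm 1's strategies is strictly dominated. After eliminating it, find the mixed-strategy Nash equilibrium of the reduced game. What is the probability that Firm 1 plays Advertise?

Firm 1's strategy Target ads is strictly dominated by Advertise: -2 > -4 and 9 > 7. Eliminate Target ads.
In a mixed equilibrium Firm 2 is indifferent between Advertise and Not advertise; this condition fixes p.
  Firm 2's payoff from Advertise: p·4 + (1−p)·2 = 2p + 2
  Firm 2's payoff from Not advertise: p·3 + (1−p)·5 = -2p + 5
  2p + 2 = -2p + 5  ⇒  4p = 3  ⇒  p = 3/4.

p = 3/4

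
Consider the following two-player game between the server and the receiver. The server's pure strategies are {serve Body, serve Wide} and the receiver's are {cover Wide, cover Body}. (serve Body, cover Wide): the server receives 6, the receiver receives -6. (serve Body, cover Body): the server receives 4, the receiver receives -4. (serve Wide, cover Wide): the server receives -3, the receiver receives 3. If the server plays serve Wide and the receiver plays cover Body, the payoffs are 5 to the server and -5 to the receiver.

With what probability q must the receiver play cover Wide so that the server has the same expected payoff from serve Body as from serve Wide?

q = 1/10

Set the server's expected payoff from serve Body equal to that from serve Wide:
  the server's payoff from serve Body: q·6 + (1−q)·4 = 2q + 4
  the server's payoff from serve Wide: q·(-3) + (1−q)·5 = -8q + 5
  2q + 4 = -8q + 5  ⇒  10q = 1  ⇒  q = 1/10.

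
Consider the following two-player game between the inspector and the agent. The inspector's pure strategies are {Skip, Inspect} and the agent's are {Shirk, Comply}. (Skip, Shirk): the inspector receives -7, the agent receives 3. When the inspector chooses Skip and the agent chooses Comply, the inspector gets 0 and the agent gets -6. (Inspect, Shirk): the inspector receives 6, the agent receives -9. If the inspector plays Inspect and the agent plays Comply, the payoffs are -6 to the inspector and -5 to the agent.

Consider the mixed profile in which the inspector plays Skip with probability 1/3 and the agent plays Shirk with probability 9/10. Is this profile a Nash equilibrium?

No

Given the inspector's mix p = 1/3, the agent's payoff from Shirk is -5 but from Comply is -16/3. The agent strictly prefers Shirk, so the agent would not mix.
So the proposed profile is not a Nash equilibrium.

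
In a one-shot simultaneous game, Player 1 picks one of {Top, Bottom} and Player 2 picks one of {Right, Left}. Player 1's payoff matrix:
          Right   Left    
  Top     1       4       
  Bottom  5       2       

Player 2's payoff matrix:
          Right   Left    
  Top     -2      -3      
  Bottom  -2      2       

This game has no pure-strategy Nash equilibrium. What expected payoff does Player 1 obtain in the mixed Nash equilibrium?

For Player 1 to be willing to mix, Player 1 must be indifferent between Top and Bottom, which pins down Player 2's mix.
  Player 1's expected payoff from Top: q·1 + (1−q)·4 = -3q + 4
  Player 1's expected payoff from Bottom: q·5 + (1−q)·2 = 3q + 2
  -3q + 4 = 3q + 2  ⇒  -6q = -2  ⇒  q = 1/3.
At equilibrium Player 1 is indifferent across rows, so Player 1's payoff equals the payoff from Top: (1/3)·1 + (2/3)·4 = 3.

3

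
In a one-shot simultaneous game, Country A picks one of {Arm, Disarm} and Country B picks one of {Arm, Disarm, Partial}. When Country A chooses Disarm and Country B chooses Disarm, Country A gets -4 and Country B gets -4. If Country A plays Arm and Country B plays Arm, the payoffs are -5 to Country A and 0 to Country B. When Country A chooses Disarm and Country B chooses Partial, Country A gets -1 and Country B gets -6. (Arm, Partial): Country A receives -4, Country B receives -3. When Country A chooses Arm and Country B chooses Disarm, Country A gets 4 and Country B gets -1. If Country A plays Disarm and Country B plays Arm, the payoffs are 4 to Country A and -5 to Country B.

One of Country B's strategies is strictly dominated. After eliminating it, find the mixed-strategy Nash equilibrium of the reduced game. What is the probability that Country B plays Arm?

q = 8/17

Country B's strategy Partial is strictly dominated by Disarm: -1 > -3 and -4 > -6. Eliminate Partial.
In a mixed equilibrium Country A is indifferent between Arm and Disarm; this condition fixes q.
  Country A's payoff from Arm: q·(-5) + (1−q)·4 = -9q + 4
  Country A's payoff from Disarm: q·4 + (1−q)·(-4) = 8q - 4
  -9q + 4 = 8q - 4  ⇒  -17q = -8  ⇒  q = 8/17.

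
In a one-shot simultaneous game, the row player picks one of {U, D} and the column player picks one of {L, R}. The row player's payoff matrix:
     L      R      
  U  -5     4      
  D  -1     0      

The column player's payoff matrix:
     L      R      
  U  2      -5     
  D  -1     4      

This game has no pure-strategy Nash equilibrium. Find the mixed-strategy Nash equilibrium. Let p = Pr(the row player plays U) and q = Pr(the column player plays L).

p = 5/12, q = 1/2

Set the column player's expected payoff from L equal to that from R:
  the column player's expected payoff from L: p·2 + (1−p)·(-1) = 3p - 1
  the column player's expected payoff from R: p·(-5) + (1−p)·4 = -9p + 4
  3p - 1 = -9p + 4  ⇒  12p = 5  ⇒  p = 5/12.
The row player's indifference between U and D determines the column player's mixing probability q:
  the row player's expected payoff from U: q·(-5) + (1−q)·4 = -9q + 4
  the row player's expected payoff from D: q·(-1) + (1−q)·0 = -q
  -9q + 4 = -q  ⇒  -8q = -4  ⇒  q = 1/2.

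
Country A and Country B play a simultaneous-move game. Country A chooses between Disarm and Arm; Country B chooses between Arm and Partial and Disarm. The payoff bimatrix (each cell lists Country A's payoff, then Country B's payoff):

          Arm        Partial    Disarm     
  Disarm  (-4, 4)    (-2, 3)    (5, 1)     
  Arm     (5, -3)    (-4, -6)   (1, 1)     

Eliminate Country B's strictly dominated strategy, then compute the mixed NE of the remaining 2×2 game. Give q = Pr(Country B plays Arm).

q = 4/13

Country B's strategy Partial is strictly dominated by Arm: 4 > 3 and -3 > -6. Eliminate Partial.
Country A's indifference between Disarm and Arm determines Country B's mixing probability q:
  Country A's expected payoff from Disarm: q·(-4) + (1−q)·5 = -9q + 5
  Country A's expected payoff from Arm: q·5 + (1−q)·1 = 4q + 1
  -9q + 5 = 4q + 1  ⇒  -13q = -4  ⇒  q = 4/13.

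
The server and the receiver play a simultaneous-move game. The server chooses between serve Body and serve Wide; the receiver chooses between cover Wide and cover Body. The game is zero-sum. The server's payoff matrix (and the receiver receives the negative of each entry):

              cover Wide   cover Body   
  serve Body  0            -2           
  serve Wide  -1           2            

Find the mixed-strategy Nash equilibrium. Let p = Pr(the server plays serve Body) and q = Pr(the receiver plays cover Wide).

The server's mix must leave the receiver indifferent between cover Wide and cover Body.
  the receiver's payoff to cover Wide: p·0 + (1−p)·1 = -p + 1
  the receiver's payoff to cover Body: p·2 + (1−p)·(-2) = 4p - 2
  -p + 1 = 4p - 2  ⇒  -5p = -3  ⇒  p = 3/5.
The receiver's mix must leave the server indifferent between serve Body and serve Wide.
  the server's expected payoff from serve Body: q·0 + (1−q)·(-2) = 2q - 2
  the server's expected payoff from serve Wide: q·(-1) + (1−q)·2 = -3q + 2
  2q - 2 = -3q + 2  ⇒  5q = 4  ⇒  q = 4/5.

p = 3/5, q = 4/5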